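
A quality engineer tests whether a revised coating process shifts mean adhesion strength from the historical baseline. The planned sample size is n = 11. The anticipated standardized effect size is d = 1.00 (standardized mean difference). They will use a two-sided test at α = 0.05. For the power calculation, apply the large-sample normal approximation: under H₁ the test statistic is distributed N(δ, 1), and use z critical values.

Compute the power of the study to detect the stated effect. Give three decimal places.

Power ≈ 0.913

Noncentrality parameter: δ = d·√n = 1.00 × √11 = 3.3166
Critical value for a two-sided test at α = 0.05: z_{α/2} = 1.960.
Power = Φ(δ − 1.960) + Φ(−δ − 1.960) = Φ(1.357) + Φ(-5.277) = 0.9126 + 0.0000 = 0.9126.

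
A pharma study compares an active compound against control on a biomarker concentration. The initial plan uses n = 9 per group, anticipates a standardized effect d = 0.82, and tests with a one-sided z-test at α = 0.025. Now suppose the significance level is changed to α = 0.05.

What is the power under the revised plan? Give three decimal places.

Power ≈ 0.538

δ = d·√(n/2) = 0.82 × √(9/2) = 1.7395 (unchanged). New critical value: z_{0.05} = 1.645.
Revised power = P(Z > 1.645 − δ) = Φ(0.095) = 0.5377.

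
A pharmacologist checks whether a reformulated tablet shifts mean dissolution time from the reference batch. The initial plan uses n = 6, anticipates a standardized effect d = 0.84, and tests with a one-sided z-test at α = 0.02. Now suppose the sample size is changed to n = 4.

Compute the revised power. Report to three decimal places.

With n = 4: δ = d·√n = 0.84 × √4 = 1.6800. Critical value z_{0.02} = 2.054.
Revised power = P(Z > 2.054 − δ) = Φ(-0.374) = 0.3543.

Power ≈ 0.354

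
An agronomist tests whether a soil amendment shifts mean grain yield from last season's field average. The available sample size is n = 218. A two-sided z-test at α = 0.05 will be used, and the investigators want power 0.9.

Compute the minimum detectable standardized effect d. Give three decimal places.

d ≈ 0.220

Required noncentrality: δ = z_{0.025} + z_{0.10} = 1.960 + 1.282 = 3.242.
(The second rejection-region term Φ(−δ − z_{α/2}) is negligible and dropped.)
δ = d·√n ⇒ d = δ/√n = 3.242/√218 = 0.2195.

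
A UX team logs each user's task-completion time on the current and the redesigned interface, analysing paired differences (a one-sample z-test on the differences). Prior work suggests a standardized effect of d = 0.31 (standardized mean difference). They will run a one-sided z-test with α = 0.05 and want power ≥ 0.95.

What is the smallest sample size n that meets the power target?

Set Φ(δ − 1.645) = 0.95; then δ − 1.645 = Φ⁻¹(0.95) = 1.645, giving δ = 3.290.
δ = d·√n ⇒ n = (δ/d)² = (3.290 / 0.31)² = 112.61.
Rounding up, n = 113.

n = 113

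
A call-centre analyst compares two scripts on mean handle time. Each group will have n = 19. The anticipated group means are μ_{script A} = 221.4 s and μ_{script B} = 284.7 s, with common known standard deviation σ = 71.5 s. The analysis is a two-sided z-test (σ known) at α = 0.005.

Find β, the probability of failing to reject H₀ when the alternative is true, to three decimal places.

Standardized effect: d = |μ_{script A} − μ_{script B}| / σ = |221.4 − 284.7| / 71.5 = 0.8853
Noncentrality parameter: δ = d·√(n/2) = 0.8853 × √(19/2) = 2.7287
Critical value for a two-sided test at α = 0.005: z_{α/2} = 2.807.
Power = Φ(δ − 2.807) + Φ(−δ − 2.807) = Φ(-0.078) + Φ(-5.536) = 0.4688 + 0.0000 = 0.4688.
Type II error: β = 1 − power = 1 − 0.4688 = 0.5312.

β ≈ 0.531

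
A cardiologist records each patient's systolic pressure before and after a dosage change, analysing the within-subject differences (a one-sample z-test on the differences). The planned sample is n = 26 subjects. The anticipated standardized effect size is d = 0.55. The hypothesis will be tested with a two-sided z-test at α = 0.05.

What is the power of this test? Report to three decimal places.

Power ≈ 0.801

Noncentrality parameter: δ = d·√n = 0.55 × √26 = 2.8045
Two-sided α = 0.05 → critical value z_{0.025} = 1.960.
Power = Φ(δ − 1.960) + Φ(−δ − 1.960) = Φ(0.844) + Φ(-4.764) = 0.8008 + 0.0000 = 0.8008.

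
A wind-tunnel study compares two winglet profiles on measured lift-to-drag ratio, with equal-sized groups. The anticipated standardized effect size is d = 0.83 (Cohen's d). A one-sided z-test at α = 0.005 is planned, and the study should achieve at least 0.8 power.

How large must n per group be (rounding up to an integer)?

n = 34 per group

For power 0.8 need Φ(δ − z_{0.005}) = 0.8, so δ = z_{0.005} + z_{0.20} = 2.576 + 0.842 = 3.417.
δ = d·√(n/2) ⇒ n = 2(δ/d)² = 2 × (3.417 / 0.83)² = 33.91.
Round up to the next whole unit.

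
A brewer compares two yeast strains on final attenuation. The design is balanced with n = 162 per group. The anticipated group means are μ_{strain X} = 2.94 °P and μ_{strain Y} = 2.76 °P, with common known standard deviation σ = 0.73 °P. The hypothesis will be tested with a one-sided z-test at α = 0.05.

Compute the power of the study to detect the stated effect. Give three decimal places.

Standardized effect: d = |μ_{strain X} − μ_{strain Y}| / σ = |2.94 − 2.76| / 0.73 = 0.2466
Noncentrality parameter: δ = d·√(n/2) = 0.2466 × √(162/2) = 2.2192
Critical value for a one-sided test at α = 0.05: z_α = 1.645.
Power = Φ(δ − 1.645) = Φ(0.574) = 0.7171.

Power ≈ 0.717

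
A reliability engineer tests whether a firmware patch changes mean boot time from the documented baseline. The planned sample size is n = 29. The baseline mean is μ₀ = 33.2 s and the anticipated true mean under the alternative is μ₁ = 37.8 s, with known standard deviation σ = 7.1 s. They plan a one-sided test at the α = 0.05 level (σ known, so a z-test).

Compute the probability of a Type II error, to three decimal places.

β ≈ 0.033

Standardized effect: d = |μ₁ − μ₀| / σ = |37.8 − 33.2| / 7.1 = 0.6479
Noncentrality parameter: δ = d·√n = 0.6479 × √29 = 3.4890
One-sided α = 0.05 → critical value z_{0.05} = 1.645.
Power = Φ(δ − 1.645) = Φ(1.844) = 0.9674.
Type II error: β = 1 − power = 1 − 0.9674 = 0.0326.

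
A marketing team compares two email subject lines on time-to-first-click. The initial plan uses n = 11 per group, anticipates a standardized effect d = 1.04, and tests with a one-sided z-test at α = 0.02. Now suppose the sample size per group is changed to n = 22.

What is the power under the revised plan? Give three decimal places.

With n = 22 per group: δ = d·√(n/2) = 1.04 × √(22/2) = 3.4493. Critical value z_{0.02} = 2.054.
Revised power = Φ(δ − 2.054) = Φ(1.396) = 0.9186.

Power ≈ 0.919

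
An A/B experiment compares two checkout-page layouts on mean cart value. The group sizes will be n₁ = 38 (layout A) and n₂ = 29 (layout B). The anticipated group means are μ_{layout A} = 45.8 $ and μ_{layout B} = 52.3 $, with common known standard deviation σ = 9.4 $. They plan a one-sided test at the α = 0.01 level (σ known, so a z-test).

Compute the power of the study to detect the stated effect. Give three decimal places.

Standardized effect: d = |μ_{layout A} − μ_{layout B}| / σ = |45.8 − 52.3| / 9.4 = 0.6915
Noncentrality parameter: δ = d / √(1/n₁ + 1/n₂) = 0.6915 / √(1/38 + 1/29) = 2.8044
One-sided α = 0.01 → critical value z_{0.01} = 2.326.
Power = Φ(δ − 2.326) = Φ(0.478) = 0.6837.

Power ≈ 0.684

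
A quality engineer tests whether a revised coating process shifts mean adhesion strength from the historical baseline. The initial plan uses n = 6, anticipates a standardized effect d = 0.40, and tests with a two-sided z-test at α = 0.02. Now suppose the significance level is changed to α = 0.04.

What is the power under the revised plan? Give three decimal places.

Power ≈ 0.143

δ = d·√n = 0.40 × √6 = 0.9798 (unchanged). New critical value: z_{0.02} = 2.054.
Revised power = Φ(δ − 2.054) + Φ(−δ − 2.054) = Φ(-1.074) + Φ(-3.034) = 0.1414 + 0.0012 = 0.1426.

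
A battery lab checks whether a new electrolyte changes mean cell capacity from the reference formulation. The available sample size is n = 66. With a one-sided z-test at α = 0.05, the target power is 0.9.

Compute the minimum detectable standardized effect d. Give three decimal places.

Need Φ(δ − 1.645) = 0.9, so δ = 1.645 + 1.282 = 2.926.
δ = d·√n ⇒ d = δ/√n = 2.926/√66 = 0.3602.

d ≈ 0.360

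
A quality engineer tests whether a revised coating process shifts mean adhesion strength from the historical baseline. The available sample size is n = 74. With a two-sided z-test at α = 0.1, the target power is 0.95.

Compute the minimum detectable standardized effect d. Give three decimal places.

Need Φ(δ − 1.645) = 0.95, so δ = 1.645 + 1.645 = 3.290.
(Lower-tail contribution to power is negligible for δ > 0.)
δ = d·√n ⇒ d = δ/√n = 3.290/√74 = 0.3824.

d ≈ 0.382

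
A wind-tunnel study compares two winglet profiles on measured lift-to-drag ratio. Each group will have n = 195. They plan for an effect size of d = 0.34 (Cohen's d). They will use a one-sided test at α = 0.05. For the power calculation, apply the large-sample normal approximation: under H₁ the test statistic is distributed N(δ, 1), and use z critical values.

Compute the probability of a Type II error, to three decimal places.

Noncentrality parameter: δ = d·√(n/2) = 0.34 × √(195/2) = 3.3572
One-sided α = 0.05 → critical value z_{0.05} = 1.645.
Power = P(Z > 1.645 − δ) = Φ(1.712) = 0.9566.
Type II error: β = 1 − power = 1 − 0.9566 = 0.0434.

β ≈ 0.043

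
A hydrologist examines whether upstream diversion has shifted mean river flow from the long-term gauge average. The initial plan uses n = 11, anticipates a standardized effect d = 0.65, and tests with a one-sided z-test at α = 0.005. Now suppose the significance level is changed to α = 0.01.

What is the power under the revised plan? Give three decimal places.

δ = d·√n = 0.65 × √11 = 2.1558 (unchanged). New critical value: z_{0.01} = 2.326.
Revised power = Φ(δ − 2.326) = Φ(-0.171) = 0.4323.

Power ≈ 0.432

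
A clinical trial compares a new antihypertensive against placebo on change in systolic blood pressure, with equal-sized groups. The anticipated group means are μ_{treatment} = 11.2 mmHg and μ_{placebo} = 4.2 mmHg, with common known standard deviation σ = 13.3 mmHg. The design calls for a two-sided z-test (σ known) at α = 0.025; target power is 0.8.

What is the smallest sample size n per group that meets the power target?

n = 69 per group

Standardized effect: d = |μ_{treatment} − μ_{placebo}| / σ = |11.2 − 4.2| / 13.3 = 0.5263
For power 0.8 need Φ(δ − z_{0.0125}) = 0.8, so δ = z_{0.0125} + z_{0.20} = 2.241 + 0.842 = 3.083.
(For δ > 0 the lower-tail rejection region contributes negligibly to power, so the one-term inversion is standard.)
δ = d·√(n/2) ⇒ n = 2(δ/d)² = 2 × (3.083 / 0.5263)² = 68.63.
Round up to the next whole unit.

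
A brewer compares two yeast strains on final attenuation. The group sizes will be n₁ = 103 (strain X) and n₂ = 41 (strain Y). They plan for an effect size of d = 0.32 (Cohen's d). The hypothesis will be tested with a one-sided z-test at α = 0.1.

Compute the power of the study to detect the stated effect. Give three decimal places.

Noncentrality parameter: δ = d / √(1/n₁ + 1/n₂) = 0.32 / √(1/103 + 1/41) = 1.7329
Critical value for a one-sided test at α = 0.1: z_α = 1.282.
Power = P(Z > 1.282 − δ) = Φ(0.451) = 0.6741.

Power ≈ 0.674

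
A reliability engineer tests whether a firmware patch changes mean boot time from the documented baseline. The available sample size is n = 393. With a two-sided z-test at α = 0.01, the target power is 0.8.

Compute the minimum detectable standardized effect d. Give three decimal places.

d ≈ 0.172

Need Φ(δ − 2.576) = 0.8, so δ = 2.576 + 0.842 = 3.417.
(Lower-tail contribution to power is negligible for δ > 0.)
δ = d·√n ⇒ d = δ/√n = 3.417/√393 = 0.1724.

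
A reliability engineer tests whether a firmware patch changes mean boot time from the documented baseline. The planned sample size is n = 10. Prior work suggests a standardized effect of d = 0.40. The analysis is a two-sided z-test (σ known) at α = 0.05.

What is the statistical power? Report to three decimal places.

Noncentrality parameter: δ = d·√n = 0.40 × √10 = 1.2649
Two-sided α = 0.05 → critical value z_{0.025} = 1.960.
Power = Φ(δ − 1.960) + Φ(−δ − 1.960) = Φ(-0.695) + Φ(-3.225) = 0.2435 + 0.0006 = 0.2441.

Power ≈ 0.244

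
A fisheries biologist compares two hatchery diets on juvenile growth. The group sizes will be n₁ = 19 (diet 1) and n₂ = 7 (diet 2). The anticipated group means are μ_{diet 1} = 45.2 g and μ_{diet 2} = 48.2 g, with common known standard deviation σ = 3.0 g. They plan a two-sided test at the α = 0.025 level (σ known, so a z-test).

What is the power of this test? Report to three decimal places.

Power ≈ 0.508

Standardized effect: d = |μ_{diet 1} − μ_{diet 2}| / σ = |45.2 − 48.2| / 3.0 = 1.0000
Noncentrality parameter: δ = d / √(1/n₁ + 1/n₂) = 1.0000 / √(1/19 + 1/7) = 2.2617
Critical value for a two-sided test at α = 0.025: z_{α/2} = 2.241.
Power = Φ(δ − 2.241) + Φ(−δ − 2.241) = Φ(0.020) + Φ(-4.503) = 0.5081 + 0.0000 = 0.5081.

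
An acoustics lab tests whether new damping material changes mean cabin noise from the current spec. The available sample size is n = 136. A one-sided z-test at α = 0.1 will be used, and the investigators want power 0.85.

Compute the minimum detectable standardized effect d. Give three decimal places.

Need Φ(δ − 1.282) = 0.85, so δ = 1.282 + 1.036 = 2.318.
δ = d·√n ⇒ d = δ/√n = 2.318/√136 = 0.1988.

d ≈ 0.199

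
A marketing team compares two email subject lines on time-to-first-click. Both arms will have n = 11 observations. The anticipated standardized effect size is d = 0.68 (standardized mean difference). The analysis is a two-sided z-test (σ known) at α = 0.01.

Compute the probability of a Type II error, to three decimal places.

Noncentrality parameter: δ = d·√(n/2) = 0.68 × √(11/2) = 1.5947
Critical value for a two-sided test at α = 0.01: z_{α/2} = 2.576.
Power = Φ(δ − 2.576) + Φ(−δ − 2.576) = Φ(-0.981) + Φ(-4.171) = 0.1633 + 0.0000 = 0.1633.
Type II error: β = 1 − power = 1 − 0.1633 = 0.8367.

β ≈ 0.837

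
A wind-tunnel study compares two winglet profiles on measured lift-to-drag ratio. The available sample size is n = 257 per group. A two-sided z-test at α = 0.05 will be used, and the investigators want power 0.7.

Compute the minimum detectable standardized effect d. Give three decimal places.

d ≈ 0.219

Need Φ(δ − 1.960) = 0.7, so δ = 1.960 + 0.524 = 2.484.
(Lower-tail contribution to power is negligible for δ > 0.)
δ = d·√(n/2) ⇒ d = δ/√(n/2) = 2.484/√(257/2) = 0.2192.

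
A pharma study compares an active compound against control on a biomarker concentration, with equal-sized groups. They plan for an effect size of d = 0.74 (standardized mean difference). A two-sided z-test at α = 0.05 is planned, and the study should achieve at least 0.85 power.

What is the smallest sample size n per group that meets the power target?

Set Φ(δ − 1.960) = 0.85; then δ − 1.960 = Φ⁻¹(0.85) = 1.036, giving δ = 2.996.
(The Φ(−δ − z_{α/2}) term is vanishingly small for δ > 0 and is dropped in the standard sample-size formula.)
δ = d·√(n/2) ⇒ n = 2(δ/d)² = 2 × (2.996 / 0.74)² = 32.79.
Rounding up, n = 33 per group.

n = 33 per group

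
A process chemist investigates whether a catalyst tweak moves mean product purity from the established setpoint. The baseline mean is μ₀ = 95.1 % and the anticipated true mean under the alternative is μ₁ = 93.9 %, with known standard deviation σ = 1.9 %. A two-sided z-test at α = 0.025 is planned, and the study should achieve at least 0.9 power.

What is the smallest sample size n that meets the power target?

n = 32

Standardized effect: d = |μ₁ − μ₀| / σ = |93.9 − 95.1| / 1.9 = 0.6316
Set Φ(δ − 2.241) = 0.9; then δ − 2.241 = Φ⁻¹(0.9) = 1.282, giving δ = 3.523.
(Ignoring the negligible lower-tail rejection probability gives the usual closed-form inversion.)
δ = d·√n ⇒ n = (δ/d)² = (3.523 / 0.6316)² = 31.11.
Rounding up, n = 32.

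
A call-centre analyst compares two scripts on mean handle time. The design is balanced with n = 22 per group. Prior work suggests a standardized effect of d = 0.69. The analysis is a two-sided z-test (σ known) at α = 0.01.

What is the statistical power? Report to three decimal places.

Power ≈ 0.387

Noncentrality parameter: δ = d·√(n/2) = 0.69 × √(22/2) = 2.2885
Two-sided α = 0.01 → critical value z_{0.005} = 2.576.
Power = Φ(δ − 2.576) + Φ(−δ − 2.576) = Φ(-0.287) + Φ(-4.864) = 0.3869 + 0.0000 = 0.3869.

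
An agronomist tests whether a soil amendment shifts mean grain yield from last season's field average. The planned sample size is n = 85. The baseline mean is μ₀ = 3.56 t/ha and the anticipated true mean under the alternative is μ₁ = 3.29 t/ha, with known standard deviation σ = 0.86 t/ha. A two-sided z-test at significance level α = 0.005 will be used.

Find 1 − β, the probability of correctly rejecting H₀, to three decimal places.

Power ≈ 0.535

Standardized effect: d = |μ₁ − μ₀| / σ = |3.29 − 3.56| / 0.86 = 0.3140
Noncentrality parameter: δ = d·√n = 0.3140 × √85 = 2.8945
Critical value for a two-sided test at α = 0.005: z_{α/2} = 2.807.
Power = Φ(δ − 2.807) + Φ(−δ − 2.807) = Φ(0.087) + Φ(-5.702) = 0.5349 + 0.0000 = 0.5349.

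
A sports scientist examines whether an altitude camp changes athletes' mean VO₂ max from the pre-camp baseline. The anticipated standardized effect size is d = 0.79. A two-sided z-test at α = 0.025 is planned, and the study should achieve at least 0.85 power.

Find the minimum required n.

n = 18

For power 0.85 need Φ(δ − z_{0.0125}) = 0.85, so δ = z_{0.0125} + z_{0.15} = 2.241 + 1.036 = 3.278.
(For δ > 0 the lower-tail rejection region contributes negligibly to power, so the one-term inversion is standard.)
δ = d·√n ⇒ n = (δ/d)² = (3.278 / 0.79)² = 17.22.
Rounding up, n = 18.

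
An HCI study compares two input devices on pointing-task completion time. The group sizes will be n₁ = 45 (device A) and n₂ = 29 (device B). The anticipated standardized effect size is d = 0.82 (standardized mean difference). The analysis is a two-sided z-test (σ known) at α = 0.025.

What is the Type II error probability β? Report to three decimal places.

β ≈ 0.115

Noncentrality parameter: δ = d / √(1/n₁ + 1/n₂) = 0.82 / √(1/45 + 1/29) = 3.4435
Critical value for a two-sided test at α = 0.025: z_{α/2} = 2.241.
Power = Φ(δ − 2.241) + Φ(−δ − 2.241) = Φ(1.202) + Φ(-5.685) = 0.8853 + 0.0000 = 0.8853.
Type II error: β = 1 − power = 1 − 0.8853 = 0.1147.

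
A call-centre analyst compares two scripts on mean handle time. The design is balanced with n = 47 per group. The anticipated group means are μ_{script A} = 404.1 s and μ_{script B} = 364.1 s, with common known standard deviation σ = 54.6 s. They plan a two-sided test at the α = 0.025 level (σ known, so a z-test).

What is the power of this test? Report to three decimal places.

Standardized effect: d = |μ_{script A} − μ_{script B}| / σ = |404.1 − 364.1| / 54.6 = 0.7326
Noncentrality parameter: δ = d·√(n/2) = 0.7326 × √(47/2) = 3.5514
Critical value for a two-sided test at α = 0.025: z_{α/2} = 2.241.
Power = Φ(δ − 2.241) + Φ(−δ − 2.241) = Φ(1.310) + Φ(-5.793) = 0.9049 + 0.0000 = 0.9049.

Power ≈ 0.905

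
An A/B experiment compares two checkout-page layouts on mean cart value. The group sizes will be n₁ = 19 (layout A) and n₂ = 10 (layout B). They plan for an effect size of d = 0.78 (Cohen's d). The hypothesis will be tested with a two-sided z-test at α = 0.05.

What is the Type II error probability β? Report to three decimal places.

β ≈ 0.485

Noncentrality parameter: δ = d / √(1/n₁ + 1/n₂) = 0.78 / √(1/19 + 1/10) = 1.9965
Two-sided α = 0.05 → critical value z_{0.025} = 1.960.
Power = Φ(δ − 1.960) + Φ(−δ − 1.960) = Φ(0.037) + Φ(-3.956) = 0.5146 + 0.0000 = 0.5146.
Type II error: β = 1 − power = 1 − 0.5146 = 0.4854.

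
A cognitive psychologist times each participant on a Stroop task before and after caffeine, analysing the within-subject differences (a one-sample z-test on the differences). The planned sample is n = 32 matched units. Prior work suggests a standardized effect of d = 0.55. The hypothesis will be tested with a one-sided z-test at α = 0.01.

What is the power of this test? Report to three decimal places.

Noncentrality parameter: δ = d·√n = 0.55 × √32 = 3.1113
One-sided α = 0.01 → critical value z_{0.01} = 2.326.
Power = P(Z > 2.326 − δ) = Φ(0.785) = 0.7838.

Power ≈ 0.784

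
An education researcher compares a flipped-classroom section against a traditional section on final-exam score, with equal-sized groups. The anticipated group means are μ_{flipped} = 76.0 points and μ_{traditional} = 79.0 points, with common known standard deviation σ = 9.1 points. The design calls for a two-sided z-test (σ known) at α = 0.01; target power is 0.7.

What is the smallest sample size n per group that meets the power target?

n = 177 per group

Standardized effect: d = |μ_{flipped} − μ_{traditional}| / σ = |76.0 − 79.0| / 9.1 = 0.3297
Set Φ(δ − 2.576) = 0.7; then δ − 2.576 = Φ⁻¹(0.7) = 0.524, giving δ = 3.100.
(For δ > 0 the lower-tail rejection region contributes negligibly to power, so the one-term inversion is standard.)
δ = d·√(n/2) ⇒ n = 2(δ/d)² = 2 × (3.100 / 0.3297)² = 176.87.
Round up to the next whole unit.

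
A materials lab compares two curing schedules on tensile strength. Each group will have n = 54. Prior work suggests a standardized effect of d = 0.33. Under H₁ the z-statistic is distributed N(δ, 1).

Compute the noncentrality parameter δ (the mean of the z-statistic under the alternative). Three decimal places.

δ ≈ 1.715

δ = d·√(n/2) = 0.33 × √(54/2) = 1.7147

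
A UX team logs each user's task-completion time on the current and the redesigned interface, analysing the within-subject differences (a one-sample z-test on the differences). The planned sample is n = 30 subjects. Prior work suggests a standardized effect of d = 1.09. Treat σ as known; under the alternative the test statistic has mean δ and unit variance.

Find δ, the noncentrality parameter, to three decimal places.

δ ≈ 5.970

The noncentrality parameter scales effect size by the design's sample-size factor: δ = d·√n = 1.09 × √30 = 5.9702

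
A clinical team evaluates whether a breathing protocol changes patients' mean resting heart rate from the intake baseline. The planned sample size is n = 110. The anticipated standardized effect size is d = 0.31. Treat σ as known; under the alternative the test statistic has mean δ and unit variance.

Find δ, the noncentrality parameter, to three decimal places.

δ ≈ 3.251

δ = d·√n = 0.31 × √110 = 3.2513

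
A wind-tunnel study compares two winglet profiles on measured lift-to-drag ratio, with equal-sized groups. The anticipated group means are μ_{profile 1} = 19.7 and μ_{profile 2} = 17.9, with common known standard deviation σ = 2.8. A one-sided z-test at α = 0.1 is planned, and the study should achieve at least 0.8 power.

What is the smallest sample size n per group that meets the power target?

n = 22 per group

Standardized effect: d = |μ_{profile 1} − μ_{profile 2}| / σ = |19.7 − 17.9| / 2.8 = 0.6429
For power 0.8 need Φ(δ − z_{0.1}) = 0.8, so δ = z_{0.1} + z_{0.20} = 1.282 + 0.842 = 2.123.
δ = d·√(n/2) ⇒ n = 2(δ/d)² = 2 × (2.123 / 0.6429)² = 21.82.
Round up to the next whole unit.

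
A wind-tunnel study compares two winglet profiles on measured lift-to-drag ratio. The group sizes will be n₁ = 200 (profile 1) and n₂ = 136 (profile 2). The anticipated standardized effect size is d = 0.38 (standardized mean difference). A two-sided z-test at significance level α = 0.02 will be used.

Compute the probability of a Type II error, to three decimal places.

β ≈ 0.137

Noncentrality parameter: δ = d / √(1/n₁ + 1/n₂) = 0.38 / √(1/200 + 1/136) = 3.4190
Two-sided α = 0.02 → critical value z_{0.01} = 2.326.
Power = Φ(δ − 2.326) + Φ(−δ − 2.326) = Φ(1.093) + Φ(-5.745) = 0.8627 + 0.0000 = 0.8627.
Type II error: β = 1 − power = 1 − 0.8627 = 0.1373.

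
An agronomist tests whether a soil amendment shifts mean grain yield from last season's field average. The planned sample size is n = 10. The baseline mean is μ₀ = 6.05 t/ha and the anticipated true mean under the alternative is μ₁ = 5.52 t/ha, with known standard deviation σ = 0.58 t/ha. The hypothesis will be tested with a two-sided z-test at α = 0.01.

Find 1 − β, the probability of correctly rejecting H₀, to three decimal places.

Power ≈ 0.623

Standardized effect: d = |μ₁ − μ₀| / σ = |5.52 − 6.05| / 0.58 = 0.9138
Noncentrality parameter: δ = d·√n = 0.9138 × √10 = 2.8897
Two-sided α = 0.01 → critical value z_{0.005} = 2.576.
Power = Φ(δ − 2.576) + Φ(−δ − 2.576) = Φ(0.314) + Φ(-5.465) = 0.6232 + 0.0000 = 0.6232.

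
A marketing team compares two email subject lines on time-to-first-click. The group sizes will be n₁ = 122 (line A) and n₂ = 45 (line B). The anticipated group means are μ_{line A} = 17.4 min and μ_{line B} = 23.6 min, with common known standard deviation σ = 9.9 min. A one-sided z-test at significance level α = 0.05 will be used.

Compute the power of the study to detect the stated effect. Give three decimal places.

Standardized effect: d = |μ_{line A} − μ_{line B}| / σ = |17.4 − 23.6| / 9.9 = 0.6263
Noncentrality parameter: δ = d / √(1/n₁ + 1/n₂) = 0.6263 / √(1/122 + 1/45) = 3.5907
Critical value for a one-sided test at α = 0.05: z_α = 1.645.
Power = P(Z > 1.645 − δ) = Φ(1.946) = 0.9742.

Power ≈ 0.974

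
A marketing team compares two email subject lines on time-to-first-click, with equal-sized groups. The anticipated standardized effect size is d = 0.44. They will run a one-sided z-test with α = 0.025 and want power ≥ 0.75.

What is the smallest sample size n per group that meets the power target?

Set Φ(δ − 1.960) = 0.75; then δ − 1.960 = Φ⁻¹(0.75) = 0.674, giving δ = 2.634.
δ = d·√(n/2) ⇒ n = 2(δ/d)² = 2 × (2.634 / 0.44)² = 71.70.
Rounding up, n = 72 per group.

n = 72 per group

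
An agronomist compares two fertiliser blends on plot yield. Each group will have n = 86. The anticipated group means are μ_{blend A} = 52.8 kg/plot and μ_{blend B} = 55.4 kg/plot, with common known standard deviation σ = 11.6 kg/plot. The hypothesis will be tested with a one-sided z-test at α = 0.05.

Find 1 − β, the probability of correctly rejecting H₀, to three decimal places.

Standardized effect: d = |μ_{blend A} − μ_{blend B}| / σ = |52.8 − 55.4| / 11.6 = 0.2241
Noncentrality parameter: δ = d·√(n/2) = 0.2241 × √(86/2) = 1.4698
Critical value for a one-sided test at α = 0.05: z_α = 1.645.
Power = P(Z > 1.645 − δ) = Φ(-0.175) = 0.4305.

Power ≈ 0.431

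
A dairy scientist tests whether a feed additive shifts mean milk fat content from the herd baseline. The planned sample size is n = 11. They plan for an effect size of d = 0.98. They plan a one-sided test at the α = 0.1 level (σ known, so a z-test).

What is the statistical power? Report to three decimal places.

Noncentrality parameter: δ = d·√n = 0.98 × √11 = 3.2503
Critical value for a one-sided test at α = 0.1: z_α = 1.282.
Power = P(Z > 1.282 − δ) = Φ(1.969) = 0.9755.

Power ≈ 0.976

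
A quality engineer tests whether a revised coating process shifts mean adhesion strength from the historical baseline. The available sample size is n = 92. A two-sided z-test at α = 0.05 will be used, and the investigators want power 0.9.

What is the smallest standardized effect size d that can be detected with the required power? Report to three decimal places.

Required noncentrality: δ = z_{0.025} + z_{0.10} = 1.960 + 1.282 = 3.242.
(Lower-tail contribution to power is negligible for δ > 0.)
δ = d·√n ⇒ d = δ/√n = 3.242/√92 = 0.3380.

d ≈ 0.338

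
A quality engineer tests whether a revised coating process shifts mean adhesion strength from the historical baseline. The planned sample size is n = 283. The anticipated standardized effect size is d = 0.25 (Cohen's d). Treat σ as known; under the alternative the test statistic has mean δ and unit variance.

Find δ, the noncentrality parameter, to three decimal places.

δ ≈ 4.206

The noncentrality parameter scales effect size by the design's sample-size factor: δ = d·√n = 0.25 × √283 = 4.2057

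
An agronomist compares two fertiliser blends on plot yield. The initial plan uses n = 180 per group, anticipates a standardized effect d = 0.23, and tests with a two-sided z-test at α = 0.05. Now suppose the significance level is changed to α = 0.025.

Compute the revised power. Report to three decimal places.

Power ≈ 0.476

δ = d·√(n/2) = 0.23 × √(180/2) = 2.1820 (unchanged). New critical value: z_{0.0125} = 2.241.
Revised power = Φ(δ − 2.241) + Φ(−δ − 2.241) = Φ(-0.059) + Φ(-4.423) = 0.4763 + 0.0000 = 0.4763.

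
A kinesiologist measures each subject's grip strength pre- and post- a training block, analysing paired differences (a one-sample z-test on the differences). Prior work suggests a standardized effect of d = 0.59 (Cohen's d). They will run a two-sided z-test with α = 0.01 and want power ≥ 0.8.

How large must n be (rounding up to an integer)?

n = 34

For power 0.8 need Φ(δ − z_{0.005}) = 0.8, so δ = z_{0.005} + z_{0.20} = 2.576 + 0.842 = 3.417.
(For δ > 0 the lower-tail rejection region contributes negligibly to power, so the one-term inversion is standard.)
δ = d·√n ⇒ n = (δ/d)² = (3.417 / 0.59)² = 33.55.
Round up to the next whole unit.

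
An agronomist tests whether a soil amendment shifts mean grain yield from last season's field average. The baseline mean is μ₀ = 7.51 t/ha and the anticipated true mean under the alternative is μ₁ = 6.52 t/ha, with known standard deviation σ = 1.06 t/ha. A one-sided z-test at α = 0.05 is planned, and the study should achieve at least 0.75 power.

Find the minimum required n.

Standardized effect: d = |μ₁ − μ₀| / σ = |6.52 − 7.51| / 1.06 = 0.9340
For power 0.75 need Φ(δ − z_{0.05}) = 0.75, so δ = z_{0.05} + z_{0.25} = 1.645 + 0.674 = 2.319.
δ = d·√n ⇒ n = (δ/d)² = (2.319 / 0.9340)² = 6.17.
Rounding up, n = 7.

n = 7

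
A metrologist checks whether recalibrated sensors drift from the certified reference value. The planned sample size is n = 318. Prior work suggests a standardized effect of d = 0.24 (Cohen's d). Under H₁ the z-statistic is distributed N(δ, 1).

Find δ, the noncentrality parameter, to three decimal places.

δ = d·√n = 0.24 × √318 = 4.2798

δ ≈ 4.280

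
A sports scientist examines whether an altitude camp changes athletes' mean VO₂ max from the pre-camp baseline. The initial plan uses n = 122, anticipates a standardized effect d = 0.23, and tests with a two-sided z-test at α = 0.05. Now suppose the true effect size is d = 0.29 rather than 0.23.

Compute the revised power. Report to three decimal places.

With d = 0.29: δ = d·√n = 0.29 × √122 = 3.2032. Critical value z_{0.025} = 1.960.
Revised power = Φ(δ − 1.960) + Φ(−δ − 1.960) = Φ(1.243) + Φ(-5.163) = 0.8931 + 0.0000 = 0.8931.

Power ≈ 0.893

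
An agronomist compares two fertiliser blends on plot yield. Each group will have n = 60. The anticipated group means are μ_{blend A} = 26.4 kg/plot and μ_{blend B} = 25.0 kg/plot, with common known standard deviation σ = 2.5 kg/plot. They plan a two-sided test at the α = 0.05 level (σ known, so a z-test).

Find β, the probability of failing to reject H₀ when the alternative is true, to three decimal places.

β ≈ 0.134

Standardized effect: d = |μ_{blend A} − μ_{blend B}| / σ = |26.4 − 25.0| / 2.5 = 0.5600
Noncentrality parameter: δ = d·√(n/2) = 0.5600 × √(60/2) = 3.0672
Two-sided α = 0.05 → critical value z_{0.025} = 1.960.
Power = Φ(δ − 1.960) + Φ(−δ − 1.960) = Φ(1.107) + Φ(-5.027) = 0.8659 + 0.0000 = 0.8659.
Type II error: β = 1 − power = 1 − 0.8659 = 0.1341.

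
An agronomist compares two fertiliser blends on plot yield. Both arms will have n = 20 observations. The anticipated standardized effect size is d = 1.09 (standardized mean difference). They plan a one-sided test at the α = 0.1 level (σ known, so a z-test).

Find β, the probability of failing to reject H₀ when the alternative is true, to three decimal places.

β ≈ 0.015

Noncentrality parameter: λ = d·√(n/2) = 1.09 × √(20/2) = 3.4469
Critical value for a one-sided test at α = 0.1: z_α = 1.282.
Power = Φ(λ − 1.282) = Φ(2.165) = 0.9848.
Type II error: β = 1 − power = 1 − 0.9848 = 0.0152.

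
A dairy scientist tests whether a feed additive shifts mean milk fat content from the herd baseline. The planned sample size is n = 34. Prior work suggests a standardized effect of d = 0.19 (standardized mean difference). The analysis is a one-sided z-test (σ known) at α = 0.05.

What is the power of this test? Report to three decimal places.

Noncentrality parameter: δ = d·√n = 0.19 × √34 = 1.1079
One-sided α = 0.05 → critical value z_{0.05} = 1.645.
Power = Φ(δ − 1.645) = Φ(-0.537) = 0.2956.

Power ≈ 0.296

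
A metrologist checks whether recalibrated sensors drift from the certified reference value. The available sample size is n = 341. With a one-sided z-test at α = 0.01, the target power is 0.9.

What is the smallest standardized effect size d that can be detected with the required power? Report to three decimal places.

Need Φ(δ − 2.326) = 0.9, so δ = 2.326 + 1.282 = 3.608.
δ = d·√n ⇒ d = δ/√n = 3.608/√341 = 0.1954.

d ≈ 0.195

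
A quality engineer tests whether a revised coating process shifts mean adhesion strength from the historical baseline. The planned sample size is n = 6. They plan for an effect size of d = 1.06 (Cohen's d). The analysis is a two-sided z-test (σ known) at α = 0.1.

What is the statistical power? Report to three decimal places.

Noncentrality parameter: δ = d·√n = 1.06 × √6 = 2.5965
Two-sided α = 0.1 → critical value z_{0.05} = 1.645.
Power = Φ(δ − 1.645) + Φ(−δ − 1.645) = Φ(0.952) + Φ(-4.241) = 0.8294 + 0.0000 = 0.8294.

Power ≈ 0.829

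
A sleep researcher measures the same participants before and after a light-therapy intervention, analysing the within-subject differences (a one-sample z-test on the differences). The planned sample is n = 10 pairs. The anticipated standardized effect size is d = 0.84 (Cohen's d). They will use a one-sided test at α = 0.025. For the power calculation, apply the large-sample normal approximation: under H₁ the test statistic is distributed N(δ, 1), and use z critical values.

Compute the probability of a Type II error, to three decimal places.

Noncentrality parameter: δ = d·√n = 0.84 × √10 = 2.6563
Critical value for a one-sided test at α = 0.025: z_α = 1.960.
Power = P(Z > 1.960 − δ) = Φ(0.696) = 0.7569.
Type II error: β = 1 − power = 1 − 0.7569 = 0.2431.

β ≈ 0.243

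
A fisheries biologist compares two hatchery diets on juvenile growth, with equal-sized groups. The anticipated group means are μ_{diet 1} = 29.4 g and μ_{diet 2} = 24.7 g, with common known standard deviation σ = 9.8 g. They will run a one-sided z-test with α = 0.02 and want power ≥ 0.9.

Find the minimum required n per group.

Standardized effect: d = |μ_{diet 1} − μ_{diet 2}| / σ = |29.4 − 24.7| / 9.8 = 0.4796
Set Φ(δ − 2.054) = 0.9; then δ − 2.054 = Φ⁻¹(0.9) = 1.282, giving δ = 3.335.
δ = d·√(n/2) ⇒ n = 2(δ/d)² = 2 × (3.335 / 0.4796)² = 96.73.
Round up to the next whole unit.

n = 97 per group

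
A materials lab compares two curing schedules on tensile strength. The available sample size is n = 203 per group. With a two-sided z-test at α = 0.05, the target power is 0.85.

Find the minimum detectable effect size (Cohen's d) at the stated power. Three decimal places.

d ≈ 0.297

Required noncentrality: δ = z_{0.025} + z_{0.15} = 1.960 + 1.036 = 2.996.
(Lower-tail contribution to power is negligible for δ > 0.)
δ = d·√(n/2) ⇒ d = δ/√(n/2) = 2.996/√(203/2) = 0.2974.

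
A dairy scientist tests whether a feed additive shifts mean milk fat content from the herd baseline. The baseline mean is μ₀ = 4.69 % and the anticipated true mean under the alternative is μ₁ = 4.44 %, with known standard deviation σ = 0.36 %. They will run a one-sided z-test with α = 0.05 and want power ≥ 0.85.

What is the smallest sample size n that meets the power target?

Standardized effect: d = |μ₁ − μ₀| / σ = |4.44 − 4.69| / 0.36 = 0.6944
For power 0.85 need Φ(δ − z_{0.05}) = 0.85, so δ = z_{0.05} + z_{0.15} = 1.645 + 1.036 = 2.681.
δ = d·√n ⇒ n = (δ/d)² = (2.681 / 0.6944)² = 14.91.
Round up to the next whole unit.

n = 15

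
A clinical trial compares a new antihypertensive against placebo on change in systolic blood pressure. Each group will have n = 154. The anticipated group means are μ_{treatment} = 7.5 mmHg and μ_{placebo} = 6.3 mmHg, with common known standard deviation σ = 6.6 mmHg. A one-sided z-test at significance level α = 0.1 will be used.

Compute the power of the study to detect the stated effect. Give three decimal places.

Power ≈ 0.623

Standardized effect: d = |μ_{treatment} − μ_{placebo}| / σ = |7.5 − 6.3| / 6.6 = 0.1818
Noncentrality parameter: δ = d·√(n/2) = 0.1818 × √(154/2) = 1.5954
Critical value for a one-sided test at α = 0.1: z_α = 1.282.
Power = P(Z > 1.282 − δ) = Φ(0.314) = 0.6232.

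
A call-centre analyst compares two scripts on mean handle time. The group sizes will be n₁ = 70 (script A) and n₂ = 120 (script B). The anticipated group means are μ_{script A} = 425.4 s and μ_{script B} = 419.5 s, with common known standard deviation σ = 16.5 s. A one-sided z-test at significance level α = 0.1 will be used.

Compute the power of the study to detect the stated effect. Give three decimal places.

Power ≈ 0.863

Standardized effect: d = |μ_{script A} − μ_{script B}| / σ = |425.4 − 419.5| / 16.5 = 0.3576
Noncentrality parameter: δ = d / √(1/n₁ + 1/n₂) = 0.3576 / √(1/70 + 1/120) = 2.3776
One-sided α = 0.1 → critical value z_{0.1} = 1.282.
Power = P(Z > 1.282 − δ) = Φ(1.096) = 0.8635.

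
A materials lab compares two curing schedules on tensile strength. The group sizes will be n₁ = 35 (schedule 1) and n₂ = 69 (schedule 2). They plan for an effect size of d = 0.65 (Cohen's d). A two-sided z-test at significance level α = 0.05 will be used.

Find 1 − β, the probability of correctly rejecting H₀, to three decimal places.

Noncentrality parameter: δ = d / √(1/n₁ + 1/n₂) = 0.65 / √(1/35 + 1/69) = 3.1322
Two-sided α = 0.05 → critical value z_{0.025} = 1.960.
Power = Φ(δ − 1.960) + Φ(−δ − 1.960) = Φ(1.172) + Φ(-5.092) = 0.8795 + 0.0000 = 0.8795.

Power ≈ 0.879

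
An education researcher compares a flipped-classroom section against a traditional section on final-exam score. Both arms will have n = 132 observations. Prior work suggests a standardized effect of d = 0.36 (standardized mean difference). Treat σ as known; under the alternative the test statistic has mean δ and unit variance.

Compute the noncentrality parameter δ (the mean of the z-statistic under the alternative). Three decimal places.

The noncentrality parameter scales effect size by the design's sample-size factor: δ = d·√(n/2) = 0.36 × √(132/2) = 2.9247

δ ≈ 2.925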